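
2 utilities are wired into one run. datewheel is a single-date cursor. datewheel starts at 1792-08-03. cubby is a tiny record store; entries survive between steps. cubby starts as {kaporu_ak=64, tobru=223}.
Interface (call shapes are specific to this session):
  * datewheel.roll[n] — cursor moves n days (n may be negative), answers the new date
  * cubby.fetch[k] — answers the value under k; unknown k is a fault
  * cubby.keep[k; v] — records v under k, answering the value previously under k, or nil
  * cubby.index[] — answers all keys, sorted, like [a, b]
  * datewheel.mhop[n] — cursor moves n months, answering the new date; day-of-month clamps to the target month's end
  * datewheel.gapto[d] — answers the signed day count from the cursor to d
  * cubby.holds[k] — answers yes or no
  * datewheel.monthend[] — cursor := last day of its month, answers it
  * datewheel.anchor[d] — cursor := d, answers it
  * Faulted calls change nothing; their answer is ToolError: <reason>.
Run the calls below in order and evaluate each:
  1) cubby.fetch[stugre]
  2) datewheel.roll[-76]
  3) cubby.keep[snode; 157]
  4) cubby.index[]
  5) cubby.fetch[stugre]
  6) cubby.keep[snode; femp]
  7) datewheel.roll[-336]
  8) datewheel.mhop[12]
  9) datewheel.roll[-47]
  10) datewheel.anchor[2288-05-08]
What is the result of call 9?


% cubby.fetch(k=stugre) => ToolError: no such key stugre
% datewheel.roll(n=-76) => 1792-05-19
% cubby.keep(k=snode, v=157) => nil
% cubby.index() => [kaporu_ak, snode, tobru]
% cubby.fetch(k=stugre) => ToolError: no such key stugre
% cubby.keep(k=snode, v=femp) => 157
% datewheel.roll(n=-336) => 1791-06-18
% datewheel.mhop(n=12) => 1792-06-18
% datewheel.roll(n=-47) => 1792-05-02
% datewheel.anchor(d=2288-05-08) => 2288-05-08

Answer: 1792-05-02


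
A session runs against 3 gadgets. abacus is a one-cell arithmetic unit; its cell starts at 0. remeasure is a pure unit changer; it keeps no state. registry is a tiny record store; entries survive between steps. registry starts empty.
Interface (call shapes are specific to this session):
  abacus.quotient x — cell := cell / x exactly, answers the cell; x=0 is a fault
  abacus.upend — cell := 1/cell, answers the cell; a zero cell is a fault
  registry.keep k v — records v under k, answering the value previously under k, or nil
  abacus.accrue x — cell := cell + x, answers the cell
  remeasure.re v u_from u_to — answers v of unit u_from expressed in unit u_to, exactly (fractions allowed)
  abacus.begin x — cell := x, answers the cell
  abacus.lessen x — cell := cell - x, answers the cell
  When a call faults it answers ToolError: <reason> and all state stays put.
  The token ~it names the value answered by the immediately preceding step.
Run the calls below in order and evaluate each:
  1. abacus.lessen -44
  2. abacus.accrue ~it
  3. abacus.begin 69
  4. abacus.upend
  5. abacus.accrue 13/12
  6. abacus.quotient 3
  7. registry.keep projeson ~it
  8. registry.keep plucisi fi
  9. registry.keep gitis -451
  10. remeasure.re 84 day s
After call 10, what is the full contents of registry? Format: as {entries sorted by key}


[in] lessen x: -44
= 44
[in] accrue x: ~it
= 88
[in] begin x: 69
= 69
[in] upend
= 1/69
[in] accrue x: 13/12
= 101/92
[in] quotient x: 3
= 101/276
[in] keep k: projeson v: ~it
= nil
[in] keep k: plucisi v: fi
= nil
[in] keep k: gitis v: -451
= nil
[in] re v: 84 u_from: day u_to: s
= 7257600

Answer: {gitis=-451, plucisi=fi, projeson=101/276}


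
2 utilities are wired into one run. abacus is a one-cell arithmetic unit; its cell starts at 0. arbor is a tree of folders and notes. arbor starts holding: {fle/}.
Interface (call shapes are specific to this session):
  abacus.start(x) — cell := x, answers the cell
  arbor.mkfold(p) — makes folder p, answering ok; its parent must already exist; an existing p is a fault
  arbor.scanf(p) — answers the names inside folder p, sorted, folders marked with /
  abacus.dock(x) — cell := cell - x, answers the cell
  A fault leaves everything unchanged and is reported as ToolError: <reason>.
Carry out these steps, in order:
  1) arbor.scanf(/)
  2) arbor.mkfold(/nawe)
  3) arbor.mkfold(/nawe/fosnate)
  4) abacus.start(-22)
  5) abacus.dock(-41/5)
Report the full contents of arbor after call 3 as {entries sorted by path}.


Answer: {fle/, nawe/, nawe/fosnate/}

Derivation:
Then scanf using p=/, yielding [fle/].
Calling mkfold using p=/nawe, giving ok.
Next I call mkfold using p=/nawe/fosnate, yielding ok.
I invoke start using x=-22: -22.
I try dock using x=-41/5, — result: -69/5.


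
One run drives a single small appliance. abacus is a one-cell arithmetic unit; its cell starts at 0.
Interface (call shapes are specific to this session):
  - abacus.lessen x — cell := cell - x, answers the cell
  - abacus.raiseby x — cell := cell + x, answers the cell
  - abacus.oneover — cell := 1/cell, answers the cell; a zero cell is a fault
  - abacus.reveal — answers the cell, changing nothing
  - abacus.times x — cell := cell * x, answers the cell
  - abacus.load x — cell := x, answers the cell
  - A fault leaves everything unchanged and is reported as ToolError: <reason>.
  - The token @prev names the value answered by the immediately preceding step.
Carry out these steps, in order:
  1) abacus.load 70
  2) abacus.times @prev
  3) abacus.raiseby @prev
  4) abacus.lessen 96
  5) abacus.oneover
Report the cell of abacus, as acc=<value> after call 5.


I use abacus.load using x='70', yielding 70.
I use abacus.times using x='@prev', and get 4900.
Calling abacus.raiseby using x='@prev', and get 9800.
I use abacus.lessen using x='96', and observe 9704.
I try abacus.oneover: 1/9704.

Answer: acc=1/9704


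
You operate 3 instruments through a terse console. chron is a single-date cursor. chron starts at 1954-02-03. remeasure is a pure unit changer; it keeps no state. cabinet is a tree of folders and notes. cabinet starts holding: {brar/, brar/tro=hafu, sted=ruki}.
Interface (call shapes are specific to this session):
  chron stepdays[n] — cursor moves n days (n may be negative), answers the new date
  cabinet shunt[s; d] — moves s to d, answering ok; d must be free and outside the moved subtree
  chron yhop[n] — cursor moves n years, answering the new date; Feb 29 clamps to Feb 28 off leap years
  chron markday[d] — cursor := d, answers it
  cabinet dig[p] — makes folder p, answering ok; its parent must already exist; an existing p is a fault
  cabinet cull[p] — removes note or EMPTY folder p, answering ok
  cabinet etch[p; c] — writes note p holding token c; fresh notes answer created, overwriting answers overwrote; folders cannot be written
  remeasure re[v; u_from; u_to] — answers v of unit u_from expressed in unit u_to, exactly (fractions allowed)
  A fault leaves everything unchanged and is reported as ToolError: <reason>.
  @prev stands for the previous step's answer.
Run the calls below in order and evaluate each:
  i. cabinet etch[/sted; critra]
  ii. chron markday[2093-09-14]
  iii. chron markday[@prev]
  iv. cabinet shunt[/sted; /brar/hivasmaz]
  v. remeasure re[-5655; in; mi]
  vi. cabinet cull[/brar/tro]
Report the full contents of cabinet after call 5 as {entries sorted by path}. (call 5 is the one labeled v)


$ cabinet etch p: /sted c: critra
[out] overwrote
$ chron markday d: 2093-09-14
[out] 2093-09-14
$ chron markday d: @prev
[out] 2093-09-14
$ cabinet shunt s: /sted d: /brar/hivasmaz
[out] ok
$ remeasure re v: -5655 u_from: in u_to: mi
[out] -377/4224
$ cabinet cull p: /brar/tro
[out] ok

Answer: {brar/, brar/hivasmaz=critra, brar/tro=hafu}


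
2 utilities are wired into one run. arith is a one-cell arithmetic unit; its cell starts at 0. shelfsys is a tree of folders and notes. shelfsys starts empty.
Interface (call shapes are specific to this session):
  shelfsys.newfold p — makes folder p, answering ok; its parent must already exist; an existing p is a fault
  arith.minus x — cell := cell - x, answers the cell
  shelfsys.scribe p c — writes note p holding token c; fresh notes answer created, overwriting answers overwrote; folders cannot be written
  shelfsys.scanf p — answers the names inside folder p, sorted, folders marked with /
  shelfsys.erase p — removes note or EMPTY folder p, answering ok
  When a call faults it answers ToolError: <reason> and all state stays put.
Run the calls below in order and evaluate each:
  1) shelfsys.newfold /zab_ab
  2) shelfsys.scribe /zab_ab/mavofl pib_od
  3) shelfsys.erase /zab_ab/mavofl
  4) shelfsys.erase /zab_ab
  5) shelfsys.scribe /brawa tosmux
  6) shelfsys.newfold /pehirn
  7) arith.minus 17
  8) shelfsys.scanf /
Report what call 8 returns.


Answer: [brawa, pehirn/]

Derivation:
$ shelfsys.newfold p: /zab_ab
= ok
$ shelfsys.scribe p: /zab_ab/mavofl c: pib_od
= created
$ shelfsys.erase p: /zab_ab/mavofl
= ok
$ shelfsys.erase p: /zab_ab
= ok
$ shelfsys.scribe p: /brawa c: tosmux
= created
$ shelfsys.newfold p: /pehirn
= ok
$ arith.minus x: 17
= -17
$ shelfsys.scanf p: /
= [brawa, pehirn/]


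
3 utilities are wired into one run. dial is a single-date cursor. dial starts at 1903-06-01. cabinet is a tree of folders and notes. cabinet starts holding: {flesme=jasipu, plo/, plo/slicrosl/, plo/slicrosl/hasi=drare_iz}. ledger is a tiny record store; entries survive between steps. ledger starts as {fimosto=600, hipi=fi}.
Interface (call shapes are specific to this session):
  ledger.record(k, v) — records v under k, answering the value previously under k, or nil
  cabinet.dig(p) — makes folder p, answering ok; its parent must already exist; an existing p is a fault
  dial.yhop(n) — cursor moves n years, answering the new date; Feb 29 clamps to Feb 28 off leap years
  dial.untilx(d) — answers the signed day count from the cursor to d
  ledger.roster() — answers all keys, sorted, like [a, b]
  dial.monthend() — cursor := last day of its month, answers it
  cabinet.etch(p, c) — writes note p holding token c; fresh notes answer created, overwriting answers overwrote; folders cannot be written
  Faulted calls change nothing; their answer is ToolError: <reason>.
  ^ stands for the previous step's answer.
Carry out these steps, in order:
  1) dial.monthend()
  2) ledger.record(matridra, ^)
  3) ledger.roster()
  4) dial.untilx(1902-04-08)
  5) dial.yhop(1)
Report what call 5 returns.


Answer: 1904-06-30

Derivation:
==> dial.monthend()
<== 1903-06-30
==> ledger.record(k: matridra, v: ^)
<== nil
==> ledger.roster()
<== [fimosto, hipi, matridra]
==> dial.untilx(d: 1902-04-08)
<== -448
==> dial.yhop(n: 1)
<== 1904-06-30


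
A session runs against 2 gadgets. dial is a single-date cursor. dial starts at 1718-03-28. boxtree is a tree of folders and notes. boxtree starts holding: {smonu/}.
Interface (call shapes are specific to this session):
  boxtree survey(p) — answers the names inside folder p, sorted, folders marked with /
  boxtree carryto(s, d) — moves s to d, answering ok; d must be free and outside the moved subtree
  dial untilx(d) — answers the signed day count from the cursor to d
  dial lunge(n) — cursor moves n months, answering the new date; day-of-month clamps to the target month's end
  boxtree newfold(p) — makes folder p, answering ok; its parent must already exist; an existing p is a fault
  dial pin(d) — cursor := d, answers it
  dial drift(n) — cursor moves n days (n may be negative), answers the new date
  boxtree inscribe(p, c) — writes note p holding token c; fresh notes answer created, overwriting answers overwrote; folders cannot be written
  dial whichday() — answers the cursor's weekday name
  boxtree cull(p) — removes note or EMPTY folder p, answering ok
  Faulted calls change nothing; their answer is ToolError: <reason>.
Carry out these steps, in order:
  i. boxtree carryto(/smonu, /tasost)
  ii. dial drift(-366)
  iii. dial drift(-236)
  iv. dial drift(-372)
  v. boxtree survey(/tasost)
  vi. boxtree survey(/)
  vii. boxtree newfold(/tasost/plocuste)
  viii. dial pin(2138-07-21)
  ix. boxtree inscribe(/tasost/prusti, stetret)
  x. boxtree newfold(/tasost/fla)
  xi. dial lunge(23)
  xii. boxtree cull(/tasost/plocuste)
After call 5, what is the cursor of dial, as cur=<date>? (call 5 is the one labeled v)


[in] boxtree carryto s→/smonu d→/tasost
= ok
[in] dial drift n→-366
= 1717-03-27
[in] dial drift n→-236
= 1716-08-03
[in] dial drift n→-372
= 1715-07-28
[in] boxtree survey p→/tasost
= []
[in] boxtree survey p→/
= [tasost/]
[in] boxtree newfold p→/tasost/plocuste
= ok
[in] dial pin d→2138-07-21
= 2138-07-21
[in] boxtree inscribe p→/tasost/prusti c→stetret
= created
[in] boxtree newfold p→/tasost/fla
= ok
[in] dial lunge n→23
= 2140-06-21
[in] boxtree cull p→/tasost/plocuste
= ok

Answer: cur=1715-07-28


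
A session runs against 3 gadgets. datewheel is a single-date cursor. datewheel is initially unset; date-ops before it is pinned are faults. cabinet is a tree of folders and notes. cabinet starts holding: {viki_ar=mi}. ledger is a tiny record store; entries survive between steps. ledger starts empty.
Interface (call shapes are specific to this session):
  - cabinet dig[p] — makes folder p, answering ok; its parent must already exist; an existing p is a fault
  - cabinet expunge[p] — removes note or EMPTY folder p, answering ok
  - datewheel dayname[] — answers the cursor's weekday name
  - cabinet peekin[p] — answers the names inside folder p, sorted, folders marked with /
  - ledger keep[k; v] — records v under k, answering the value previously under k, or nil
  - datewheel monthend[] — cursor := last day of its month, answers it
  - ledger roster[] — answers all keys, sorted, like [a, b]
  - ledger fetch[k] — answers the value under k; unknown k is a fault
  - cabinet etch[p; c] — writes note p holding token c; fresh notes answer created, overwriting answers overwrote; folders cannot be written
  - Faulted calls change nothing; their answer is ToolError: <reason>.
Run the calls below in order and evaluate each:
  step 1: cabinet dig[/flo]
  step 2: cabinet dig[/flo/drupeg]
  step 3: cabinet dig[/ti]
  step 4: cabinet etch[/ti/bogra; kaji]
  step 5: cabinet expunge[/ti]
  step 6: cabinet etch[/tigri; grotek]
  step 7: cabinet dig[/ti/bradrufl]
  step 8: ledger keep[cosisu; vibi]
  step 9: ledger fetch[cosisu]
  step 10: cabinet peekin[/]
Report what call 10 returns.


Answer: [flo/, ti/, tigri, viki_ar]

Derivation:
CALL cabinet dig[p: /flo]
RET  ok
CALL cabinet dig[p: /flo/drupeg]
RET  ok
CALL cabinet dig[p: /ti]
RET  ok
CALL cabinet etch[p: /ti/bogra; c: kaji]
RET  created
CALL cabinet expunge[p: /ti]
RET  ToolError: not empty
CALL cabinet etch[p: /tigri; c: grotek]
RET  created
CALL cabinet dig[p: /ti/bradrufl]
RET  ok
CALL ledger keep[k: cosisu; v: vibi]
RET  nil
CALL ledger fetch[k: cosisu]
RET  vibi
CALL cabinet peekin[p: /]
RET  [flo/, ti/, tigri, viki_ar]


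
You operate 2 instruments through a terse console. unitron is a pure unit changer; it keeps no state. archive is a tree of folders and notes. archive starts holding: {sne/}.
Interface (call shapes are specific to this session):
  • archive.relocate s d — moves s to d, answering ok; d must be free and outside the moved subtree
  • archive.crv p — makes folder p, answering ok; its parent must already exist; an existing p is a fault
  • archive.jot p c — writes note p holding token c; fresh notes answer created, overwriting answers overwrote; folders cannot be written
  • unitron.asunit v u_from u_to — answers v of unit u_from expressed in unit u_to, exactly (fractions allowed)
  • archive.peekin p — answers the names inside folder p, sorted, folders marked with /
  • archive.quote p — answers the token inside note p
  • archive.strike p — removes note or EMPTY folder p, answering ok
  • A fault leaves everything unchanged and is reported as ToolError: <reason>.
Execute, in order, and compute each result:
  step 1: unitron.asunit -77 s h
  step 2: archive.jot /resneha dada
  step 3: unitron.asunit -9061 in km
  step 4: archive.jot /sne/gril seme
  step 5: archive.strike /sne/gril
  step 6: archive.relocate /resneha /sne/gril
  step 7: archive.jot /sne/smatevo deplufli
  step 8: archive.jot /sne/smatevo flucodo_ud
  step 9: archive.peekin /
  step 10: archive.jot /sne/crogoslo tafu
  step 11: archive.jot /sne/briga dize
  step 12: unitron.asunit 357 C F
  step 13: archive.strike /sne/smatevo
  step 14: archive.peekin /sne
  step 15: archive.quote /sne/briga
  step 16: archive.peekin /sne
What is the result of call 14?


Answer: [briga, crogoslo, gril]

Derivation:
Act: asunit[v: -77; u_from: s; u_to: h]
Obs: -77/3600
Act: jot[p: /resneha; c: dada]
Obs: created
Act: asunit[v: -9061; u_from: in; u_to: km]
Obs: -1150747/5000000
Act: jot[p: /sne/gril; c: seme]
Obs: created
Act: strike[p: /sne/gril]
Obs: ok
Act: relocate[s: /resneha; d: /sne/gril]
Obs: ok
Act: jot[p: /sne/smatevo; c: deplufli]
Obs: created
Act: jot[p: /sne/smatevo; c: flucodo_ud]
Obs: overwrote
Act: peekin[p: /]
Obs: [sne/]
Act: jot[p: /sne/crogoslo; c: tafu]
Obs: created
Act: jot[p: /sne/briga; c: dize]
Obs: created
Act: asunit[v: 357; u_from: C; u_to: F]
Obs: 3373/5
Act: strike[p: /sne/smatevo]
Obs: ok
Act: peekin[p: /sne]
Obs: [briga, crogoslo, gril]
Act: quote[p: /sne/briga]
Obs: dize
Act: peekin[p: /sne]
Obs: [briga, crogoslo, gril]


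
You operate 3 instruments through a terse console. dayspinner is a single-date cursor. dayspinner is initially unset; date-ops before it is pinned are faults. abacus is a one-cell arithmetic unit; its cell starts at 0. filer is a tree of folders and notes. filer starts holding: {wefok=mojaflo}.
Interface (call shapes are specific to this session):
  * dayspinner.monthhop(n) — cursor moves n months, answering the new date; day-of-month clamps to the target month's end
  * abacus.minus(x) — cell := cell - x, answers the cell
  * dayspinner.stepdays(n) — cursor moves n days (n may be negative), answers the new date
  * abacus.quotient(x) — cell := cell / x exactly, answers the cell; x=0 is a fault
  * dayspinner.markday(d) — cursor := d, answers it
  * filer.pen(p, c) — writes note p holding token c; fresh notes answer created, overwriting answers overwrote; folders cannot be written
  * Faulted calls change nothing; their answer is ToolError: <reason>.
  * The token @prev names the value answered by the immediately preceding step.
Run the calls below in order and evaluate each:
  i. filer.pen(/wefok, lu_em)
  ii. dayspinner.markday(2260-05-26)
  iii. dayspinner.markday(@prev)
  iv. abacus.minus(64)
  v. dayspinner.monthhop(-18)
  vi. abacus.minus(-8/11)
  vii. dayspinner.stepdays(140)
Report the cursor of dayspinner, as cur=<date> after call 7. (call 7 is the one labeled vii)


Now I run pen on p: /wefok, c: lu_em, which returns overwrote.
I use markday on d: 2260-05-26, and get 2260-05-26.
Using markday on d: @prev, giving 2260-05-26.
Using minus on x: 64, and get -64.
Using monthhop on n: -18, → 2258-11-26.
I run minus on x: -8/11, giving -696/11.
Invoking stepdays on n: 140, yielding 2259-04-15.

Answer: cur=2259-04-15


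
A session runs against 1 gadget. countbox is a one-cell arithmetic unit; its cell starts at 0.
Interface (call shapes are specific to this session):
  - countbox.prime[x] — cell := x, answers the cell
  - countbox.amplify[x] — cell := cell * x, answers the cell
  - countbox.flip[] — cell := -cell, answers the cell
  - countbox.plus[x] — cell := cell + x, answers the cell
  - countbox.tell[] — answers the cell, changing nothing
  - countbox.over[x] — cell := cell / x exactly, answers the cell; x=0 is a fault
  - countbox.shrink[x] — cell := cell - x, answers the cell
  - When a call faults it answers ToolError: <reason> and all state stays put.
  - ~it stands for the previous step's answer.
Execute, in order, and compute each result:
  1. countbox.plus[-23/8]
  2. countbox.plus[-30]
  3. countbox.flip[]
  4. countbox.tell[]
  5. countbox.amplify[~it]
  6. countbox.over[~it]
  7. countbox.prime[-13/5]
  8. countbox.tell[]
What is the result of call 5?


Step: countbox.plus[x='-23/8']
Result: -23/8
Step: countbox.plus[x='-30']
Result: -263/8
Step: countbox.flip[]
Result: 263/8
Step: countbox.tell[]
Result: 263/8
Step: countbox.amplify[x='~it']
Result: 69169/64
Step: countbox.over[x='~it']
Result: 1
Step: countbox.prime[x='-13/5']
Result: -13/5
Step: countbox.tell[]
Result: -13/5

Answer: 69169/64


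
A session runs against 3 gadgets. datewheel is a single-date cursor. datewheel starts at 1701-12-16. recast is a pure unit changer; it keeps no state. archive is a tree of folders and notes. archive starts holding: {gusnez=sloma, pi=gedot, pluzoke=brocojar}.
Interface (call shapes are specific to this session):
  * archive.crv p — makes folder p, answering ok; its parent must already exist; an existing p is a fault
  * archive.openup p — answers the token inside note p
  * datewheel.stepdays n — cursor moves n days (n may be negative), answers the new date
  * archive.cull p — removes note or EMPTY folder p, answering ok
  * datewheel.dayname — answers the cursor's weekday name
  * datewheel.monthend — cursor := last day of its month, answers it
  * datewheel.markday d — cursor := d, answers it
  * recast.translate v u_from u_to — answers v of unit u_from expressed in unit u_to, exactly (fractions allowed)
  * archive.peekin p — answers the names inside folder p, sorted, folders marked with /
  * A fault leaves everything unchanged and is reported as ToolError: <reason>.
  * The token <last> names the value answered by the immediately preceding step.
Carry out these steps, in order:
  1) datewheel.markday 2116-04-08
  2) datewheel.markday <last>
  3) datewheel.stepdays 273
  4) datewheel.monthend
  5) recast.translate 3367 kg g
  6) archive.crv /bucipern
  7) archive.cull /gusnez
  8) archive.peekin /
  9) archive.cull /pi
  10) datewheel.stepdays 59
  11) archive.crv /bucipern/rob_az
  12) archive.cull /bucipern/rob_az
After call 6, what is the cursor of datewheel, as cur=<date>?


Answer: cur=2117-01-31

Derivation:
I invoke datewheel.markday(d='2116-04-08'), and see 2116-04-08.
I invoke datewheel.markday(d='<last>'), and get 2116-04-08.
I try datewheel.stepdays(n='273'): 2117-01-06.
Next I call datewheel.monthend(), and see 2117-01-31.
I run recast.translate(v='3367', u_from='kg', u_to='g'), → 3367000.
Using archive.crv(p='/bucipern'), which returns ok.
I use archive.cull(p='/gusnez'), and observe ok.
I call archive.peekin(p='/'), and see [bucipern/, pi, pluzoke].
Invoking archive.cull(p='/pi'), which returns ok.
Using datewheel.stepdays(n='59'), — result: 2117-03-31.
Now I run archive.crv(p='/bucipern/rob_az'), and see ok.
I call archive.cull(p='/bucipern/rob_az'): ok.


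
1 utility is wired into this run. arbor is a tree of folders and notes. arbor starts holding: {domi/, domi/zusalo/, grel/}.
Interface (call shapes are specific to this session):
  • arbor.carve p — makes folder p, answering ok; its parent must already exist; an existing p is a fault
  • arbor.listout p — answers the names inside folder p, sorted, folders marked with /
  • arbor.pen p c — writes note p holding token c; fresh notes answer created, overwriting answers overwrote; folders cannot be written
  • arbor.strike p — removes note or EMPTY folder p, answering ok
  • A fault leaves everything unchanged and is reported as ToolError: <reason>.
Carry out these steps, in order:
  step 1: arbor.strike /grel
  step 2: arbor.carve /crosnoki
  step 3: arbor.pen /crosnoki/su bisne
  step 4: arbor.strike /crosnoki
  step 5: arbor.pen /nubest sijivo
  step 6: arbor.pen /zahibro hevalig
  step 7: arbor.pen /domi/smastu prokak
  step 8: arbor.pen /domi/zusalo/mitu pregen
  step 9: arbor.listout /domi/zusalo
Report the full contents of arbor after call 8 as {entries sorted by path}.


Answer: {crosnoki/, crosnoki/su=bisne, domi/, domi/smastu=prokak, domi/zusalo/, domi/zusalo/mitu=pregen, nubest=sijivo, zahibro=hevalig}

Derivation:
>>> arbor.strike p: /grel
  ok
>>> arbor.carve p: /crosnoki
  ok
>>> arbor.pen p: /crosnoki/su c: bisne
  created
>>> arbor.strike p: /crosnoki
  ToolError: not empty
>>> arbor.pen p: /nubest c: sijivo
  created
>>> arbor.pen p: /zahibro c: hevalig
  created
>>> arbor.pen p: /domi/smastu c: prokak
  created
>>> arbor.pen p: /domi/zusalo/mitu c: pregen
  created
>>> arbor.listout p: /domi/zusalo
  [mitu]


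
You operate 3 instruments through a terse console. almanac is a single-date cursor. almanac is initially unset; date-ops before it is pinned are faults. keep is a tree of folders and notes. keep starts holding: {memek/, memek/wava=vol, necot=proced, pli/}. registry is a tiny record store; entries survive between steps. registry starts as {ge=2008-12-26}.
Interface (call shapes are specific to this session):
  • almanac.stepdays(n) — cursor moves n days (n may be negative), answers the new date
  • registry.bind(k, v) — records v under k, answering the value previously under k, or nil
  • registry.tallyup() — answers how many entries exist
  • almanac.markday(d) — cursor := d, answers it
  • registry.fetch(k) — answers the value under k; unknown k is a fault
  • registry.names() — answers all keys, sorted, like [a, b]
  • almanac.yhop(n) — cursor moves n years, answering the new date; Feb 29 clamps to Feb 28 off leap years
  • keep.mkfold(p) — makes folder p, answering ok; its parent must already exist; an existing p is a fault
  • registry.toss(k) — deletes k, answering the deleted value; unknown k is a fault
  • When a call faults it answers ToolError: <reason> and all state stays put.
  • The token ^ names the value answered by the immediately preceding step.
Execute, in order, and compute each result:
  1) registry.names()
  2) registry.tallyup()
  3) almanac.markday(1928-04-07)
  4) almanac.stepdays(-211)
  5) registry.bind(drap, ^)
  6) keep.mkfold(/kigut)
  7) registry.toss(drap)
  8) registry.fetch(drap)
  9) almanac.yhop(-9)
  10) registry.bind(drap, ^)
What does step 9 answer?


~$ names
:: [ge]
~$ tallyup
:: 1
~$ markday d: 1928-04-07
:: 1928-04-07
~$ stepdays n: -211
:: 1927-09-09
~$ bind k: drap v: ^
:: nil
~$ mkfold p: /kigut
:: ok
~$ toss k: drap
:: 1927-09-09
~$ fetch k: drap
:: ToolError: no such key drap
~$ yhop n: -9
:: 1918-09-09
~$ bind k: drap v: ^
:: nil

Answer: 1918-09-09


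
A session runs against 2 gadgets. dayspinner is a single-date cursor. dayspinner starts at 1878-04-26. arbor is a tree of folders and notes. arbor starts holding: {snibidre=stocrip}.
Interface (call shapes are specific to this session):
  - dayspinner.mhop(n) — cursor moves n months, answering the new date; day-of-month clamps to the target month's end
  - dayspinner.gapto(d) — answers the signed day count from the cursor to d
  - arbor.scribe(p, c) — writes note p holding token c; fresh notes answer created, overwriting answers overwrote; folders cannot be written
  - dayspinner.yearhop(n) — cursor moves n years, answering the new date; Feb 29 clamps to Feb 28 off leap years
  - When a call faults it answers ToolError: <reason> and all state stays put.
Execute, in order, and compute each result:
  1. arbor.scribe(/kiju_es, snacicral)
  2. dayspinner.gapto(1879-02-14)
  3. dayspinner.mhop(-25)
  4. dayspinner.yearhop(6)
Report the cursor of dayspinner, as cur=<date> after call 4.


> scribe p→/kiju_es c→snacicral
:: created
> gapto d→1879-02-14
:: 294
> mhop n→-25
:: 1876-03-26
> yearhop n→6
:: 1882-03-26

Answer: cur=1882-03-26


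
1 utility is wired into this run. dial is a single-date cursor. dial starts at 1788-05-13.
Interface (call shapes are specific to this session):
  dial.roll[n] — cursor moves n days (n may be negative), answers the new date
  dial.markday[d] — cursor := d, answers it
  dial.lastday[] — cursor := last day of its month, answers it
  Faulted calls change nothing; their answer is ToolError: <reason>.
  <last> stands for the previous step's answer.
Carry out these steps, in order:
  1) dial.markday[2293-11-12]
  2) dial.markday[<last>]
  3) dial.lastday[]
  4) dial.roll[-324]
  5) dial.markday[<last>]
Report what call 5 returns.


Answer: 2293-01-10

Derivation:
Act: dial.markday[d: 2293-11-12]
Obs: 2293-11-12
Act: dial.markday[d: <last>]
Obs: 2293-11-12
Act: dial.lastday[]
Obs: 2293-11-30
Act: dial.roll[n: -324]
Obs: 2293-01-10
Act: dial.markday[d: <last>]
Obs: 2293-01-10


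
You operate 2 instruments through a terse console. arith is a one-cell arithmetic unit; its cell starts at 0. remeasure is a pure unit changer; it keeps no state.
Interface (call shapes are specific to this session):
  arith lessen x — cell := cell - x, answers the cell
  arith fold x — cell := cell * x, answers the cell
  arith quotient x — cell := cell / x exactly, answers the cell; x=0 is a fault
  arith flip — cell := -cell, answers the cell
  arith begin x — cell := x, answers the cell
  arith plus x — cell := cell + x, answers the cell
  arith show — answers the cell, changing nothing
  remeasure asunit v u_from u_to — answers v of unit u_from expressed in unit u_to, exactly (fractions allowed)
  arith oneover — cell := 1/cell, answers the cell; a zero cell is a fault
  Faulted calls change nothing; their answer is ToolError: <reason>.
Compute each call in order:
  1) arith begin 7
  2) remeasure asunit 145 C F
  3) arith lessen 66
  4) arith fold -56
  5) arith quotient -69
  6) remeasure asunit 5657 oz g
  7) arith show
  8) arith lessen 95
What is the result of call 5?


Answer: -3304/69

Derivation:
;; arith begin(x='7') -> 7
;; remeasure asunit(v='145', u_from='C', u_to='F') -> 293
;; arith lessen(x='66') -> -59
;; arith fold(x='-56') -> 3304
;; arith quotient(x='-69') -> -3304/69
;; remeasure asunit(v='5657', u_from='oz', u_to='g') -> 256597203709/1600000
;; arith show() -> -3304/69
;; arith lessen(x='95') -> -9859/69


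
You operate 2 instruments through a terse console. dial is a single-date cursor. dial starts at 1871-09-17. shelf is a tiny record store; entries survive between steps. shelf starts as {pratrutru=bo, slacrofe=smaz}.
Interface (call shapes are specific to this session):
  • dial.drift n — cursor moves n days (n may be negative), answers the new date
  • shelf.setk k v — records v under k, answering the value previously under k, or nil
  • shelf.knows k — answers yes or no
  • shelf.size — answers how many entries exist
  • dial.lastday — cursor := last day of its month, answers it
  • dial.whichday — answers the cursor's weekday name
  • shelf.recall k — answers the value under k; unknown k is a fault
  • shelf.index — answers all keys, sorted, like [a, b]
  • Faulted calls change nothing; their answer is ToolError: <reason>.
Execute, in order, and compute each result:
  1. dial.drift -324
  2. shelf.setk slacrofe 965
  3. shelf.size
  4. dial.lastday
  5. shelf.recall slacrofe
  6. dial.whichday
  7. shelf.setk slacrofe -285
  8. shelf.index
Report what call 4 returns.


Answer: 1870-10-31

Derivation:
>> dial.drift(-324)
<< 1870-10-28
>> shelf.setk(slacrofe, 965)
<< smaz
>> shelf.size()
<< 2
>> dial.lastday()
<< 1870-10-31
>> shelf.recall(slacrofe)
<< 965
>> dial.whichday()
<< Monday
>> shelf.setk(slacrofe, -285)
<< 965
>> shelf.index()
<< [pratrutru, slacrofe]


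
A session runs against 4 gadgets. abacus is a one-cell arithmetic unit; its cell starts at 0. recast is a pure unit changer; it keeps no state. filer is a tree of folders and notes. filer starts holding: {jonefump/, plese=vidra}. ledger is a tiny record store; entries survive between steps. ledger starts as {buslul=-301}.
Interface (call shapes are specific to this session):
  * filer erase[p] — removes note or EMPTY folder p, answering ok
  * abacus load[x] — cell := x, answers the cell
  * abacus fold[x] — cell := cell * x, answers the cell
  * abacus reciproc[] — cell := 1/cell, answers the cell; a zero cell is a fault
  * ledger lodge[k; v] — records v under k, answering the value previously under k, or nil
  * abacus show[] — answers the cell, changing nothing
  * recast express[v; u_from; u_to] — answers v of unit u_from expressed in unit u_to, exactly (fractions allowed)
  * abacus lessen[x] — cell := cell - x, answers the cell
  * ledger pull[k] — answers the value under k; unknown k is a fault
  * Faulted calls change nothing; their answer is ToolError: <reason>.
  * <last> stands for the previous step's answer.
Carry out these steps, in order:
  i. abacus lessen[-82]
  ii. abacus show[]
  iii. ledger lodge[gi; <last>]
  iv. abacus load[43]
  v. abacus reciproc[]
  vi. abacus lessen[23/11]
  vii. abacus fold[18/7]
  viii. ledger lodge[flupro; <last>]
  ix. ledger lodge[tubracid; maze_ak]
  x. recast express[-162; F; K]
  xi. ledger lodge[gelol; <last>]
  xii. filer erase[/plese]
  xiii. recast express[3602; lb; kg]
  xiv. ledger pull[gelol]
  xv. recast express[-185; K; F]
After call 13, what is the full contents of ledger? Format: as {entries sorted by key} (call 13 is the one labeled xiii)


> abacus lessen -82
:: 82
> abacus show
:: 82
> ledger lodge gi <last>
:: nil
> abacus load 43
:: 43
> abacus reciproc
:: 1/43
> abacus lessen 23/11
:: -978/473
> abacus fold 18/7
:: -17604/3311
> ledger lodge flupro <last>
:: nil
> ledger lodge tubracid maze_ak
:: nil
> recast express -162 F K
:: 29767/180
> ledger lodge gelol <last>
:: nil
> filer erase /plese
:: ok
> recast express 3602 lb kg
:: 81691985837/50000000
> ledger pull gelol
:: 29767/180
> recast express -185 K F
:: -79267/100

Answer: {buslul=-301, flupro=-17604/3311, gelol=29767/180, gi=82, tubracid=maze_ak}


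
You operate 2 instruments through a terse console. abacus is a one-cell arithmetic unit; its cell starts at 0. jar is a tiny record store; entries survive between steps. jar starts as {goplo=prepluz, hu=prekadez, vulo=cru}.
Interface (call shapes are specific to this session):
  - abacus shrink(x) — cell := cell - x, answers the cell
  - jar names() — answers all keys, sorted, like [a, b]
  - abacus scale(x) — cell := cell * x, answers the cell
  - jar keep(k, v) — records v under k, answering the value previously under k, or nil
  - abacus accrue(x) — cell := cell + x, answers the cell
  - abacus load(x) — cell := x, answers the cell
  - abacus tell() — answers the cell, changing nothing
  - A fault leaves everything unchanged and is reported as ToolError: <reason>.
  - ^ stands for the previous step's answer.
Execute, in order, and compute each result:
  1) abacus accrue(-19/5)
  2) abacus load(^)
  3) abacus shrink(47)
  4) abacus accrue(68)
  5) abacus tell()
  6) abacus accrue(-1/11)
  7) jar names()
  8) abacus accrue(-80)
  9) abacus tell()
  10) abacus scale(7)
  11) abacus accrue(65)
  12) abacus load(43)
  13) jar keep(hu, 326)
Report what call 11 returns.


Answer: -20638/55

Derivation:
Do: abacus accrue[x→-19/5]
See: -19/5
Do: abacus load[x→^]
See: -19/5
Do: abacus shrink[x→47]
See: -254/5
Do: abacus accrue[x→68]
See: 86/5
Do: abacus tell[]
See: 86/5
Do: abacus accrue[x→-1/11]
See: 941/55
Do: jar names[]
See: [goplo, hu, vulo]
Do: abacus accrue[x→-80]
See: -3459/55
Do: abacus tell[]
See: -3459/55
Do: abacus scale[x→7]
See: -24213/55
Do: abacus accrue[x→65]
See: -20638/55
Do: abacus load[x→43]
See: 43
Do: jar keep[k→hu; v→326]
See: prekadez


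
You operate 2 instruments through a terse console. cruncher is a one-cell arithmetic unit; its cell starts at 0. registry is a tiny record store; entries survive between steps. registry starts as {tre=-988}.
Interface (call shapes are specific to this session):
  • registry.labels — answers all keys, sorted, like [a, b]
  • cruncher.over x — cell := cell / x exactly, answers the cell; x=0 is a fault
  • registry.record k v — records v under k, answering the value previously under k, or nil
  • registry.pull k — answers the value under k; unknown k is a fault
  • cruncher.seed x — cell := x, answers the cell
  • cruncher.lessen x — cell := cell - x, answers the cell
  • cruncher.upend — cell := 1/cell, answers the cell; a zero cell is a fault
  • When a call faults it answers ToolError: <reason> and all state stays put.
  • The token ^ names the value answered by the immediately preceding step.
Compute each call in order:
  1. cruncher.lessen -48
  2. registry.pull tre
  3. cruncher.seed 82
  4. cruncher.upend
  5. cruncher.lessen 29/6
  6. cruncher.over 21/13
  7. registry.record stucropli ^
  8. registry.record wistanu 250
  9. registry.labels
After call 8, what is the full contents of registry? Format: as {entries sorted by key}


-> lessen(x='-48')
<- 48
-> pull(k='tre')
<- -988
-> seed(x='82')
<- 82
-> upend()
<- 1/82
-> lessen(x='29/6')
<- -593/123
-> over(x='21/13')
<- -7709/2583
-> record(k='stucropli', v='^')
<- nil
-> record(k='wistanu', v='250')
<- nil
-> labels()
<- [stucropli, tre, wistanu]

Answer: {stucropli=-7709/2583, tre=-988, wistanu=250}


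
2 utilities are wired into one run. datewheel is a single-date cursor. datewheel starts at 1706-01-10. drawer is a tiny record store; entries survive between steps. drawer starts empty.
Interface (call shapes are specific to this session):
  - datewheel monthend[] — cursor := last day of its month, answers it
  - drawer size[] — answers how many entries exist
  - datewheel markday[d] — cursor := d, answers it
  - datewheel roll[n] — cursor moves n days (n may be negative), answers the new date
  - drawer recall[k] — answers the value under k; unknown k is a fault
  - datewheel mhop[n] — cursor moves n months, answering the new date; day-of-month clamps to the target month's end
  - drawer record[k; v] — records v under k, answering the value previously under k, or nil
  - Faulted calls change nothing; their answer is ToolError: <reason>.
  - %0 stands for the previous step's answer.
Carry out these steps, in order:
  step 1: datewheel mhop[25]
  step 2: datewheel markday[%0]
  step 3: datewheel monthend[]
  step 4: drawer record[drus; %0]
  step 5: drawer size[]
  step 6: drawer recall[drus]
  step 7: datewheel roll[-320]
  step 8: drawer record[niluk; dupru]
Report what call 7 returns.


-- datewheel mhop(n→25) -> 1708-02-10
-- datewheel markday(d→%0) -> 1708-02-10
-- datewheel monthend() -> 1708-02-29
-- drawer record(k→drus, v→%0) -> nil
-- drawer size() -> 1
-- drawer recall(k→drus) -> 1708-02-29
-- datewheel roll(n→-320) -> 1707-04-15
-- drawer record(k→niluk, v→dupru) -> nil

Answer: 1707-04-15


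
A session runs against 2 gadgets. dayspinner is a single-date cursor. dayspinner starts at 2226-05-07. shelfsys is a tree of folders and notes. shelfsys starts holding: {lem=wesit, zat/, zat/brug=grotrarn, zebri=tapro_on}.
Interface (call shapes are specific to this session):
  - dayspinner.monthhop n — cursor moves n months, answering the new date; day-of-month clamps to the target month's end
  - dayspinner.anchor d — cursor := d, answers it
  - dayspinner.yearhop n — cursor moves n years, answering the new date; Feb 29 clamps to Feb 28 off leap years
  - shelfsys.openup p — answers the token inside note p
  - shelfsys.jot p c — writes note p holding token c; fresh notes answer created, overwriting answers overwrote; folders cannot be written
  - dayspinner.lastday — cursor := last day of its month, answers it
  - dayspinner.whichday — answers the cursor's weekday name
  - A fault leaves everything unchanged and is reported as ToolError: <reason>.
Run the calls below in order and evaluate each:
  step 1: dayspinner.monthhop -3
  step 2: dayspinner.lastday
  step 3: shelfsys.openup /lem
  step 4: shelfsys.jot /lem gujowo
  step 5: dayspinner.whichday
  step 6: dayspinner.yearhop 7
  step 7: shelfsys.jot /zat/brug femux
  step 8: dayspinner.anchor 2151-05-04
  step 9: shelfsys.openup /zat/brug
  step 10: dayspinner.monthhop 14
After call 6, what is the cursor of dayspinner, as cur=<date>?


$ dayspinner.monthhop n: -3
[out] 2226-02-07
$ dayspinner.lastday
[out] 2226-02-28
$ shelfsys.openup p: /lem
[out] wesit
$ shelfsys.jot p: /lem c: gujowo
[out] overwrote
$ dayspinner.whichday
[out] Tuesday
$ dayspinner.yearhop n: 7
[out] 2233-02-28
$ shelfsys.jot p: /zat/brug c: femux
[out] overwrote
$ dayspinner.anchor d: 2151-05-04
[out] 2151-05-04
$ shelfsys.openup p: /zat/brug
[out] femux
$ dayspinner.monthhop n: 14
[out] 2152-07-04

Answer: cur=2233-02-28


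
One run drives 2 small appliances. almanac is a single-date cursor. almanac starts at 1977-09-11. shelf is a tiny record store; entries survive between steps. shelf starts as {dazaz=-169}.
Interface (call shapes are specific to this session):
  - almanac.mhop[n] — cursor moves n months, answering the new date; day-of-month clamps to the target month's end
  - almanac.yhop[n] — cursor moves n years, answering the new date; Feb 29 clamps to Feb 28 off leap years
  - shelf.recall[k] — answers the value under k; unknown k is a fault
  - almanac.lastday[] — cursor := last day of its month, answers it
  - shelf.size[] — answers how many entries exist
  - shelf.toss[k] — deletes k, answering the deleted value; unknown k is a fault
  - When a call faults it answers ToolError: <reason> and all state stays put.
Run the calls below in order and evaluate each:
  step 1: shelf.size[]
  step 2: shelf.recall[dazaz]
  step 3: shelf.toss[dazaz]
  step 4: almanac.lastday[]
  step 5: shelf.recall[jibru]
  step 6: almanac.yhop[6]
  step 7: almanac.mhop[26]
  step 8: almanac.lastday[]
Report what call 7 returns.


Answer: 1985-11-30

Derivation:
[in] shelf.size
[out] 1
[in] shelf.recall k→dazaz
[out] -169
[in] shelf.toss k→dazaz
[out] -169
[in] almanac.lastday
[out] 1977-09-30
[in] shelf.recall k→jibru
[out] ToolError: no such key jibru
[in] almanac.yhop n→6
[out] 1983-09-30
[in] almanac.mhop n→26
[out] 1985-11-30
[in] almanac.lastday
[out] 1985-11-30
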